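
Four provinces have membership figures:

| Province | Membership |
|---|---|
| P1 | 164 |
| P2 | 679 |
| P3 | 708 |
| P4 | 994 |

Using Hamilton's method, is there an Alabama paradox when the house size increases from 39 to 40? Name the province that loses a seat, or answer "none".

At 39 seats: P1 3, P2 10, P3 11, P4 15.
At 40 seats: P1 2, P2 11, P3 11, P4 16.
P1 drops from 3 to 2.

P1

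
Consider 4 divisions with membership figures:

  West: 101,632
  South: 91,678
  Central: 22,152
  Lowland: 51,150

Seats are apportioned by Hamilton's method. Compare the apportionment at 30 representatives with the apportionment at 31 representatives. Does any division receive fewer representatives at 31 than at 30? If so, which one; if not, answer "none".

Central

At 30 seats: West 11, South 10, Central 3, Lowland 6.
At 31 seats: West 12, South 11, Central 2, Lowland 6.
Central drops from 3 to 2.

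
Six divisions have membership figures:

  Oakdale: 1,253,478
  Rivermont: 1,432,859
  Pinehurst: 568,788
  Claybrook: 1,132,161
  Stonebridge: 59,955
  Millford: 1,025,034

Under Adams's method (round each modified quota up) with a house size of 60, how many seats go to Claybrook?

12

Standard divisor 5472275/60 ≈ 91204.583; standard quotas: Oakdale 13.744, Rivermont 15.710, Pinehurst 6.236, Claybrook 12.413, Stonebridge 0.657, Millford 11.239.
Rounding up gives 14, 16, 7, 13, 1, 12 = 63 seats, so the divisor must be adjusted.
With modified divisor 95200: modified quotas Oakdale 13.167, Rivermont 15.051, Pinehurst 5.975, Claybrook 11.892, Stonebridge 0.630, Millford 10.767.
Rounding up: Oakdale 14, Rivermont 16, Pinehurst 6, Claybrook 12, Stonebridge 1, Millford 11 (total 60).
Claybrook receives 12.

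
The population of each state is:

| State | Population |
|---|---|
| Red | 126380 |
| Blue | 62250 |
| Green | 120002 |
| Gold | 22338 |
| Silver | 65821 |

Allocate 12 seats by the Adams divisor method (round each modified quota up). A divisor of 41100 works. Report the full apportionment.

Red 4, Blue 2, Green 3, Gold 1, Silver 2

With modified divisor 41100: modified quotas Red 3.075, Blue 1.515, Green 2.920, Gold 0.544, Silver 1.601.
Rounding up: Red 4, Blue 2, Green 3, Gold 1, Silver 2 (total 12).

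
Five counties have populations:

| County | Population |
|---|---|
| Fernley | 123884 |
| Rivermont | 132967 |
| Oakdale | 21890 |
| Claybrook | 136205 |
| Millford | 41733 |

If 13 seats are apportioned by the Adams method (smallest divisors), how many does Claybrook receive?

4

Standard divisor 456679/13 ≈ 35129.154; standard quotas: Fernley 3.527, Rivermont 3.785, Oakdale 0.623, Claybrook 3.877, Millford 1.188.
Rounding up gives 4, 4, 1, 4, 2 = 15 seats, so the divisor must be adjusted.
With modified divisor 43000: modified quotas Fernley 2.881, Rivermont 3.092, Oakdale 0.509, Claybrook 3.168, Millford 0.971.
Rounding up: Fernley 3, Rivermont 4, Oakdale 1, Claybrook 4, Millford 1 (total 13).
Claybrook receives 4.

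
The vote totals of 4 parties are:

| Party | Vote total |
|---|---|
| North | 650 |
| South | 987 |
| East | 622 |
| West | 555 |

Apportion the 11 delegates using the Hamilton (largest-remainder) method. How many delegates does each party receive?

North: 3; South: 4; East: 2; West: 2

Standard divisor: 2814 ÷ 11 ≈ 255.818.
Standard quotas: North 2.541, South 3.858, East 2.431, West 2.170.
Lower quotas: North 2, South 3, East 2, West 2 (sum 9, leaving 2 seats).
Remainders in descending order: South 0.858, North 0.541, East 0.431, West 0.170.
Largest remainders: South, North receive the extra seats.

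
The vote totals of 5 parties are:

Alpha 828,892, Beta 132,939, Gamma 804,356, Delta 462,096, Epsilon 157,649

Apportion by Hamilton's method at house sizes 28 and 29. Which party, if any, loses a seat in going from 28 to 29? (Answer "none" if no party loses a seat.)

Beta

At 28 seats: Alpha 10, Beta 2, Gamma 9, Delta 5, Epsilon 2.
At 29 seats: Alpha 10, Beta 1, Gamma 10, Delta 6, Epsilon 2.
Beta drops from 2 to 1.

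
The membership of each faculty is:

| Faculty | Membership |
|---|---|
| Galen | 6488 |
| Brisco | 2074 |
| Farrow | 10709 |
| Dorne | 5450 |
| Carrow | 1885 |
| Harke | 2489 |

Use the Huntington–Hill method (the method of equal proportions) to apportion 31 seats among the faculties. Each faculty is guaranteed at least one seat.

With divisor 964: modified quotas Galen 6.730, Brisco 2.151, Farrow 11.109, Dorne 5.654, Carrow 1.955, Harke 2.582.
Geometric-mean thresholds: Galen √(6·7)=6.481, Brisco √(2·3)=2.449, Farrow √(11·12)=11.489, Dorne √(5·6)=5.477, Carrow √(1·2)=1.414, Harke √(2·3)=2.449.
Each quota rounded against its threshold gives Galen 7, Brisco 2, Farrow 11, Dorne 6, Carrow 2, Harke 3 (total 31).

Galen=7; Brisco=2; Farrow=11; Dorne=6; Carrow=2; Harke=3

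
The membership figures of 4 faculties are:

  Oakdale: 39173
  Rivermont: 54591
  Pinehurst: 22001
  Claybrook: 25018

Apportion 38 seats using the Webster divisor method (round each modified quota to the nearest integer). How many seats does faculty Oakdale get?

Standard divisor 140783/38 ≈ 3704.816; standard quotas: Oakdale 10.574, Rivermont 14.735, Pinehurst 5.938, Claybrook 6.753.
Rounding to the nearest integer gives 11, 15, 6, 7 = 39 seats, so the divisor must be adjusted.
With modified divisor 3750: modified quotas Oakdale 10.446, Rivermont 14.558, Pinehurst 5.867, Claybrook 6.671.
Rounding to the nearest integer: Oakdale 10, Rivermont 15, Pinehurst 6, Claybrook 7 (total 38).
Oakdale receives 10.

10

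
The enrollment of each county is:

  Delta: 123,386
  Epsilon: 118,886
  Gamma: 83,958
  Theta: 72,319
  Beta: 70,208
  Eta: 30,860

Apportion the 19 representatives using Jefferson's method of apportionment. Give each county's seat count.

Delta=5; Epsilon=5; Gamma=3; Theta=3; Beta=2; Eta=1

Standard divisor 499617/19 ≈ 26295.632; standard quotas: Delta 4.692, Epsilon 4.521, Gamma 3.193, Theta 2.750, Beta 2.670, Eta 1.174.
Rounding down gives 4, 4, 3, 2, 2, 1 = 16 seats, so the divisor must be adjusted.
With modified divisor 23600: modified quotas Delta 5.228, Epsilon 5.038, Gamma 3.558, Theta 3.064, Beta 2.975, Eta 1.308.
Rounding down: Delta 5, Epsilon 5, Gamma 3, Theta 3, Beta 2, Eta 1 (total 19).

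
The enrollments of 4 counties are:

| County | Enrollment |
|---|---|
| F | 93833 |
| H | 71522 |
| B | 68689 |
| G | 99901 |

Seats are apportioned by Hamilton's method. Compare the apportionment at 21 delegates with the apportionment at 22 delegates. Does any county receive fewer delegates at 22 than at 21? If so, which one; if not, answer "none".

At 21 seats: F 6, H 5, B 4, G 6.
At 22 seats: F 6, H 5, B 4, G 7.
No county's allocation decreased.

none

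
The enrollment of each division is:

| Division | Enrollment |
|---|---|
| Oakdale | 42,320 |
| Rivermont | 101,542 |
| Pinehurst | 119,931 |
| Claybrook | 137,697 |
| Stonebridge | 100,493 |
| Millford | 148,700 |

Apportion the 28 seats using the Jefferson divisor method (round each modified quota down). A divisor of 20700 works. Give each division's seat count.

With modified divisor 20700: modified quotas Oakdale 2.044, Rivermont 4.905, Pinehurst 5.794, Claybrook 6.652, Stonebridge 4.855, Millford 7.184.
Rounding down: Oakdale 2, Rivermont 4, Pinehurst 5, Claybrook 6, Stonebridge 4, Millford 7 (total 28).

Oakdale: 2, Rivermont: 4, Pinehurst: 5, Claybrook: 6, Stonebridge: 4, Millford: 7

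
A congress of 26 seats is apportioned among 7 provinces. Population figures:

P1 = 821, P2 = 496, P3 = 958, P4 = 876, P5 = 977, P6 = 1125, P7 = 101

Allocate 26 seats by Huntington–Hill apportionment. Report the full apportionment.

P1 4; P2 2; P3 5; P4 4; P5 5; P6 5; P7 1

With divisor 210: modified quotas P1 3.910, P2 2.362, P3 4.562, P4 4.171, P5 4.652, P6 5.357, P7 0.481.
Geometric-mean thresholds: P1 √(3·4)=3.464, P2 √(2·3)=2.449, P3 √(4·5)=4.472, P4 √(4·5)=4.472, P5 √(4·5)=4.472, P6 √(5·6)=5.477, P7 (min 1).
Each quota rounded against its threshold gives P1 4, P2 2, P3 5, P4 4, P5 5, P6 5, P7 1 (total 26).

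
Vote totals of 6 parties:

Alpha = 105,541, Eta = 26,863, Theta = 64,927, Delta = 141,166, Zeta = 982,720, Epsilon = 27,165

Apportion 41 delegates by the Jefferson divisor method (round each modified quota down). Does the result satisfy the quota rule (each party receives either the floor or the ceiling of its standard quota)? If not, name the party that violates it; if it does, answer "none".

Zeta

Standard quotas: Alpha 3.209, Eta 0.817, Theta 1.974, Delta 4.292, Zeta 29.881, Epsilon 0.826.
Jefferson allocation: Alpha 3, Eta 0, Theta 2, Delta 4, Zeta 32, Epsilon 0.
Zeta has quota 29.881 (lower 29, upper 30) but receives 32 — outside the quota interval.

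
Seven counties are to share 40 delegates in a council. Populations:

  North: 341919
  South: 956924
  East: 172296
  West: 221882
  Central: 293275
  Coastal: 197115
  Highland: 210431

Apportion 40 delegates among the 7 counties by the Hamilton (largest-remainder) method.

North 6; South 16; East 3; West 4; Central 5; Coastal 3; Highland 3

Total 2393842; standard divisor 2393842/40 ≈ 59846.05.
Standard quotas: North 5.7133, South 15.9898, East 2.8790, West 3.7075, Central 4.9005, Coastal 3.2937, Highland 3.5162.
Lower quotas: North 5, South 15, East 2, West 3, Central 4, Coastal 3, Highland 3 (sum 35, leaving 5 seats).
Remainders in descending order: South 0.9898, Central 0.9005, East 0.8790, North 0.7133, West 0.7075, Highland 0.5162, Coastal 0.2937.
The surplus seats go to South, Central, East, North, West.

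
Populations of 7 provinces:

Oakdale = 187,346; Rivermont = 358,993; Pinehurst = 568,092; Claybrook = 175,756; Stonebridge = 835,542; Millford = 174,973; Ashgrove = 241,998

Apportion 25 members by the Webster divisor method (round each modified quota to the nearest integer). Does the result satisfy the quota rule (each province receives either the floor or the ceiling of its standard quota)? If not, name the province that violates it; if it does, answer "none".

Standard quotas: Oakdale 1.842, Rivermont 3.530, Pinehurst 5.586, Claybrook 1.728, Stonebridge 8.215, Millford 1.720, Ashgrove 2.379.
Webster allocation: Oakdale 2, Rivermont 3, Pinehurst 6, Claybrook 2, Stonebridge 8, Millford 2, Ashgrove 2.
Every allocation lies between the lower and upper quota.

none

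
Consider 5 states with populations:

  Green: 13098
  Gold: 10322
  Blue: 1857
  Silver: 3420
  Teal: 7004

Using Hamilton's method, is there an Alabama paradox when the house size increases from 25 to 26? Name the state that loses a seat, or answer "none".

At 25 seats: Green 9, Gold 7, Blue 1, Silver 3, Teal 5.
At 26 seats: Green 10, Gold 8, Blue 1, Silver 2, Teal 5.
Silver drops from 3 to 2.

Silver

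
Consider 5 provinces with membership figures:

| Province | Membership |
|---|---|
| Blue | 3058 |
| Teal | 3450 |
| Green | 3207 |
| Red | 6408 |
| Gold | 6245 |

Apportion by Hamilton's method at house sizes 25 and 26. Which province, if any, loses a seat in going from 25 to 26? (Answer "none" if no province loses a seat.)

none

At 25 seats: Blue 3, Teal 4, Green 4, Red 7, Gold 7.
At 26 seats: Blue 4, Teal 4, Green 4, Red 7, Gold 7.
No province's allocation decreased.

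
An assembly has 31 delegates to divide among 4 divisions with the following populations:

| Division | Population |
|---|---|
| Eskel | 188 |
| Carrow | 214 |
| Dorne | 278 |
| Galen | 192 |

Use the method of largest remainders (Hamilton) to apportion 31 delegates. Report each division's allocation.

Eskel=7, Carrow=7, Dorne=10, Galen=7

Total 872; standard divisor 872/31 ≈ 28.129.
Standard quotas: Eskel 6.683, Carrow 7.608, Dorne 9.883, Galen 6.826.
Lower quotas: Eskel 6, Carrow 7, Dorne 9, Galen 6 (sum 28, leaving 3 seats).
Remainders in descending order: Dorne 0.883, Galen 0.826, Eskel 0.683, Carrow 0.608.
Largest remainders: Dorne, Galen, Eskel receive the extra seats.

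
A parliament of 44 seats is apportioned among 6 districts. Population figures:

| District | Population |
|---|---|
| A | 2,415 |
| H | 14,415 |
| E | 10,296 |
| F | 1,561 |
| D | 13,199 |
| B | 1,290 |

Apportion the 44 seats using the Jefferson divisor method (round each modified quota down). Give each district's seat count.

Standard divisor 43176/44 ≈ 981.273; standard quotas: A 2.461, H 14.690, E 10.492, F 1.591, D 13.451, B 1.315.
Rounding down gives 2, 14, 10, 1, 13, 1 = 41 seats, so the divisor must be adjusted.
With modified divisor 920: modified quotas A 2.625, H 15.668, E 11.191, F 1.697, D 14.347, B 1.402.
Rounding down: A 2, H 15, E 11, F 1, D 14, B 1 (total 44).

A 2, H 15, E 11, F 1, D 14, B 1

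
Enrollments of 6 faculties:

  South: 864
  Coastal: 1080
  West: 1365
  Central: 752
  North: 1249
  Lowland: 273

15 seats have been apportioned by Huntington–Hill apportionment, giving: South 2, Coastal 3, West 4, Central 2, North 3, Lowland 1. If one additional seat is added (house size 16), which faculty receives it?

Priority for the next seat is population ÷ (√(s·(s+1))).
Priorities: South 352.727, Coastal 311.769, West 305.223, Central 307.003, North 360.555, Lowland 193.040.
Highest priority: North.

North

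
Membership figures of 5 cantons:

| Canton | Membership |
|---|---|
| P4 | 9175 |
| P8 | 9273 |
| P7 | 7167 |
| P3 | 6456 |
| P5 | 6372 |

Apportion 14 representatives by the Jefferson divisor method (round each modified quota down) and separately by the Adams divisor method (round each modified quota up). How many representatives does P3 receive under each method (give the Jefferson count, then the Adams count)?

Jefferson: P4 3, P8 4, P7 3, P3 2, P5 2.
Adams: P4 3, P8 3, P7 3, P3 3, P5 2.
P3 gets 2 under Jefferson and 3 under Adams.

2 and 3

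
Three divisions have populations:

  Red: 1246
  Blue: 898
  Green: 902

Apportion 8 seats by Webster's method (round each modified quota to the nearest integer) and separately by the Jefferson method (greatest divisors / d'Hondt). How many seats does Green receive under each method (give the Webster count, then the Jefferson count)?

3 and 2

Webster: Red 3, Blue 2, Green 3.
Jefferson: Red 4, Blue 2, Green 2.
Green gets 3 under Webster and 2 under Jefferson.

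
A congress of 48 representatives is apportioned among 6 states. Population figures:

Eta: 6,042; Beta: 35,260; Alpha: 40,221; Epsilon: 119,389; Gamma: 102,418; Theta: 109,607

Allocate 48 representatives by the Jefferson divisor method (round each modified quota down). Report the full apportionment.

Eta 0; Beta 4; Alpha 5; Epsilon 14; Gamma 12; Theta 13

Standard divisor 412937/48 ≈ 8602.854; standard quotas: Eta 0.702, Beta 4.099, Alpha 4.675, Epsilon 13.878, Gamma 11.905, Theta 12.741.
Rounding down gives 0, 4, 4, 13, 11, 12 = 44 seats, so the divisor must be adjusted.
With modified divisor 8000: modified quotas Eta 0.755, Beta 4.407, Alpha 5.028, Epsilon 14.924, Gamma 12.802, Theta 13.701.
Rounding down: Eta 0, Beta 4, Alpha 5, Epsilon 14, Gamma 12, Theta 13 (total 48).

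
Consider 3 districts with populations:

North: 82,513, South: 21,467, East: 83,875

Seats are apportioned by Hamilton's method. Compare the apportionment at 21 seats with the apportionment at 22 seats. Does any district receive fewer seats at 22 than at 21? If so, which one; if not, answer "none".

South

At 21 seats: North 9, South 3, East 9.
At 22 seats: North 10, South 2, East 10.
South drops from 3 to 2.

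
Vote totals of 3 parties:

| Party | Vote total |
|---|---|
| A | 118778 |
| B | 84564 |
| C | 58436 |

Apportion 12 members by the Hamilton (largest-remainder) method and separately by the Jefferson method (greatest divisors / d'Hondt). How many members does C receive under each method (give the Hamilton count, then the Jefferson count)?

3 and 2

Hamilton: A 5, B 4, C 3.
Jefferson: A 6, B 4, C 2.
C gets 3 under Hamilton and 2 under Jefferson.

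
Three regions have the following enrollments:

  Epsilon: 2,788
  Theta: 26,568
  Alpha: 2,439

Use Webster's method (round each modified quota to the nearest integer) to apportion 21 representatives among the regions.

Epsilon=2, Theta=17, Alpha=2

Standard divisor 31795/21 ≈ 1514.048; standard quotas: Epsilon 1.841, Theta 17.548, Alpha 1.611.
Rounding to the nearest integer gives 2, 18, 2 = 22 seats, so the divisor must be adjusted.
With modified divisor 1600: modified quotas Epsilon 1.742, Theta 16.605, Alpha 1.524.
Rounding to the nearest integer: Epsilon 2, Theta 17, Alpha 2 (total 21).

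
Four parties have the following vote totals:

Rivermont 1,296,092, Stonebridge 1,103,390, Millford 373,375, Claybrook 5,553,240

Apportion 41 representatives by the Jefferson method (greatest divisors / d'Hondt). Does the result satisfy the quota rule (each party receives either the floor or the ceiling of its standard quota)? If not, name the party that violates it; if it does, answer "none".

Standard quotas: Rivermont 6.382, Stonebridge 5.433, Millford 1.839, Claybrook 27.346.
Jefferson allocation: Rivermont 6, Stonebridge 5, Millford 1, Claybrook 29.
Claybrook has quota 27.346 (lower 27, upper 28) but receives 29 — outside the quota interval.

Claybrook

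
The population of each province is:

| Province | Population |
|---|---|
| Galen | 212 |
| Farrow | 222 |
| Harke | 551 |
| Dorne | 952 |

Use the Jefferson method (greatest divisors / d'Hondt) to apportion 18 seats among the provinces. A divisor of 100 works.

With modified divisor 100: modified quotas Galen 2.120, Farrow 2.220, Harke 5.510, Dorne 9.520.
Rounding down: Galen 2, Farrow 2, Harke 5, Dorne 9 (total 18).

Galen=2, Farrow=2, Harke=5, Dorne=9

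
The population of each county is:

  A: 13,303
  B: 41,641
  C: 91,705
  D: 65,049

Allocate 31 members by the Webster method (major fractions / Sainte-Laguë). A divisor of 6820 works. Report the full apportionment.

A: 2, B: 6, C: 13, D: 10

With modified divisor 6820: modified quotas A 1.951, B 6.106, C 13.446, D 9.538.
Rounding to the nearest integer: A 2, B 6, C 13, D 10 (total 31).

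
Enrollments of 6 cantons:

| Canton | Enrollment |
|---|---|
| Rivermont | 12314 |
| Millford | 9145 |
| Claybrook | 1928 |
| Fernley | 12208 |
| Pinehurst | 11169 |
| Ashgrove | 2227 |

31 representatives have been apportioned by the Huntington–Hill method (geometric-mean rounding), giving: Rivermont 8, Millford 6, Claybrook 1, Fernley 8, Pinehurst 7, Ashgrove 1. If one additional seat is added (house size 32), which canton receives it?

Priority for the next seat is population ÷ (√(s·(s+1))).
Priorities: Rivermont 1451.219, Millford 1411.104, Claybrook 1363.302, Fernley 1438.727, Pinehurst 1492.520, Ashgrove 1574.727.
Highest priority: Ashgrove.

Ashgrove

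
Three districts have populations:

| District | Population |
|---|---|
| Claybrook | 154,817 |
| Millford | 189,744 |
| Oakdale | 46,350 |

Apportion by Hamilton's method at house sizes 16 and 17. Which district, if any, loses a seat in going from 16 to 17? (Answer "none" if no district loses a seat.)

At 16 seats: Claybrook 6, Millford 8, Oakdale 2.
At 17 seats: Claybrook 7, Millford 8, Oakdale 2.
No district's allocation decreased.

none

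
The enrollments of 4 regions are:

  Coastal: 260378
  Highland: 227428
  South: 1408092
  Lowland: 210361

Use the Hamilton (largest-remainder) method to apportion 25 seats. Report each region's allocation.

Coastal 3, Highland 3, South 17, Lowland 2

Standard divisor: 2106259 ÷ 25 ≈ 84250.36.
Standard quotas: Coastal 3.0905, Highland 2.6994, South 16.7132, Lowland 2.4969.
Lower quotas: Coastal 3, Highland 2, South 16, Lowland 2 (sum 23, leaving 2 seats).
Remainders in descending order: South 0.7132, Highland 0.6994, Lowland 0.4969, Coastal 0.0905.
The surplus seats go to South, Highland.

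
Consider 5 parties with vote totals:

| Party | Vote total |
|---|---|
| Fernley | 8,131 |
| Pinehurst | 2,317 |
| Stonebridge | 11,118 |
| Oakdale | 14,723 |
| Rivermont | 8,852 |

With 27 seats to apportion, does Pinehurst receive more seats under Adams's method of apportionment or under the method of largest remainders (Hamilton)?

Adams

Adams: Fernley 5, Pinehurst 2, Stonebridge 7, Oakdale 8, Rivermont 5.
Hamilton: Fernley 5, Pinehurst 1, Stonebridge 7, Oakdale 9, Rivermont 5.
Pinehurst gets 2 under Adams and 1 under Hamilton.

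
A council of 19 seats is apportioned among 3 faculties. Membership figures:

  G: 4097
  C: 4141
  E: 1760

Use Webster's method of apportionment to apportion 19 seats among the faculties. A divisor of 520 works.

With modified divisor 520: modified quotas G 7.879, C 7.963, E 3.385.
Rounding to the nearest integer: G 8, C 8, E 3 (total 19).

G 8; C 8; E 3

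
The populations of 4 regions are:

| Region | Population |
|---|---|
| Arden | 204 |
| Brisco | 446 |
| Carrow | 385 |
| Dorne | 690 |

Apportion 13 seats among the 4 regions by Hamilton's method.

Arden=2, Brisco=3, Carrow=3, Dorne=5

Total 1725; standard divisor 1725/13 ≈ 132.692.
Standard quotas: Arden 1.537, Brisco 3.361, Carrow 2.901, Dorne 5.200.
Lower quotas: Arden 1, Brisco 3, Carrow 2, Dorne 5 (sum 11, leaving 2 seats).
Remainders in descending order: Carrow 0.901, Arden 0.537, Brisco 0.361, Dorne 0.200.
The surplus seats go to Carrow, Arden.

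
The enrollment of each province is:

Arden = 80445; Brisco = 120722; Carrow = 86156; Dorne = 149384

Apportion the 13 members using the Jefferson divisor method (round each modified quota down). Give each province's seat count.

Standard divisor 436707/13 ≈ 33592.846; standard quotas: Arden 2.395, Brisco 3.594, Carrow 2.565, Dorne 4.447.
Rounding down gives 2, 3, 2, 4 = 11 seats, so the divisor must be adjusted.
With modified divisor 29300: modified quotas Arden 2.746, Brisco 4.120, Carrow 2.940, Dorne 5.098.
Rounding down: Arden 2, Brisco 4, Carrow 2, Dorne 5 (total 13).

Arden 2, Brisco 4, Carrow 2, Dorne 5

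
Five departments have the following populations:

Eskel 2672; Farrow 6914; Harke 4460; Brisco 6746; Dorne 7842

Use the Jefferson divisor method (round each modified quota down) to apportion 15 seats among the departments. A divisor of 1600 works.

Eskel 1, Farrow 4, Harke 2, Brisco 4, Dorne 4

With modified divisor 1600: modified quotas Eskel 1.670, Farrow 4.321, Harke 2.788, Brisco 4.216, Dorne 4.901.
Rounding down: Eskel 1, Farrow 4, Harke 2, Brisco 4, Dorne 4 (total 15).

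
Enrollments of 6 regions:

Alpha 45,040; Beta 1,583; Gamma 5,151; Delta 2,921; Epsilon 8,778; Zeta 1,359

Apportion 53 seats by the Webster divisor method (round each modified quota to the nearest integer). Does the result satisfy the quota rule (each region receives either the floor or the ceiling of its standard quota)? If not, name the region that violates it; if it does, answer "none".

Standard quotas: Alpha 36.820, Beta 1.294, Gamma 4.211, Delta 2.388, Epsilon 7.176, Zeta 1.111.
Webster allocation: Alpha 38, Beta 1, Gamma 4, Delta 2, Epsilon 7, Zeta 1.
Alpha has quota 36.820 (lower 36, upper 37) but receives 38 — outside the quota interval.

Alpha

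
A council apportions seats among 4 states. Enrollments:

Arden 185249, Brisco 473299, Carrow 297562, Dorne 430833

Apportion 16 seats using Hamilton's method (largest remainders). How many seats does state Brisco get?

Standard divisor: 1386943 ÷ 16 ≈ 86683.938.
Standard quotas: Arden 2.1371, Brisco 5.4601, Carrow 3.4327, Dorne 4.9702.
Lower quotas: Arden 2, Brisco 5, Carrow 3, Dorne 4 (sum 14, leaving 2 seats).
Remainders in descending order: Dorne 0.9702, Brisco 0.4601, Carrow 0.4327, Arden 0.1371.
Largest remainders: Dorne, Brisco receive the extra seats.
Brisco receives 6.

6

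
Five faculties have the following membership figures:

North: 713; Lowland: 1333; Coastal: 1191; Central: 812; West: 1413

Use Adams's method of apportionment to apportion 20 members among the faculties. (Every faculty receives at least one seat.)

Standard divisor 5462/20 ≈ 273.1; standard quotas: North 2.611, Lowland 4.881, Coastal 4.361, Central 2.973, West 5.174.
Rounding up gives 3, 5, 5, 3, 6 = 22 seats, so the divisor must be adjusted.
With modified divisor 300: modified quotas North 2.377, Lowland 4.443, Coastal 3.970, Central 2.707, West 4.710.
Rounding up: North 3, Lowland 5, Coastal 4, Central 3, West 5 (total 20).

North 3, Lowland 5, Coastal 4, Central 3, West 5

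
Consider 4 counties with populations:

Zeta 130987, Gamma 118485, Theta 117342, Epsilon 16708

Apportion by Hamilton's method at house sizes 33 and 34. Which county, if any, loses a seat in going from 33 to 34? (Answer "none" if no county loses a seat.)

At 33 seats: Zeta 11, Gamma 10, Theta 10, Epsilon 2.
At 34 seats: Zeta 12, Gamma 11, Theta 10, Epsilon 1.
Epsilon drops from 2 to 1.

Epsilon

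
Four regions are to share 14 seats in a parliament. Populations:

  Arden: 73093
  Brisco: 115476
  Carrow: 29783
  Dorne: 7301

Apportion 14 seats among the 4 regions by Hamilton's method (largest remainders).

The standard divisor is 225653/14 ≈ 16118.071.
Standard quotas: Arden 4.5348, Brisco 7.1644, Carrow 1.8478, Dorne 0.4530.
Lower quotas: Arden 4, Brisco 7, Carrow 1, Dorne 0 (sum 12, leaving 2 seats).
Remainders in descending order: Carrow 0.8478, Arden 0.5348, Dorne 0.4530, Brisco 0.1644.
Largest remainders: Carrow, Arden receive the extra seats.

Arden=5; Brisco=7; Carrow=2; Dorne=0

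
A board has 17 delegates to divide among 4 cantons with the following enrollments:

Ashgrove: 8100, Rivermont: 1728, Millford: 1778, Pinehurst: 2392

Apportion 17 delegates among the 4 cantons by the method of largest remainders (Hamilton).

Ashgrove 10; Rivermont 2; Millford 2; Pinehurst 3

Total 13998; standard divisor 13998/17 ≈ 823.412.
Standard quotas: Ashgrove 9.8371, Rivermont 2.0986, Millford 2.1593, Pinehurst 2.9050.
Lower quotas: Ashgrove 9, Rivermont 2, Millford 2, Pinehurst 2 (sum 15, leaving 2 seats).
Remainders in descending order: Pinehurst 0.9050, Ashgrove 0.8371, Millford 0.1593, Rivermont 0.0986.
The surplus seats go to Pinehurst, Ashgrove.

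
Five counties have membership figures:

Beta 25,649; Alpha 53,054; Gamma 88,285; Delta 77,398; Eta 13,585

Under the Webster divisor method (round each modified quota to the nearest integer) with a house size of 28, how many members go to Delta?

8

Standard divisor 257971/28 ≈ 9213.25; standard quotas: Beta 2.784, Alpha 5.758, Gamma 9.582, Delta 8.401, Eta 1.475.
Rounding to the nearest integer gives Beta 3, Alpha 6, Gamma 10, Delta 8, Eta 1 — total 28, matching the house size, so no adjustment is needed.
Delta receives 8.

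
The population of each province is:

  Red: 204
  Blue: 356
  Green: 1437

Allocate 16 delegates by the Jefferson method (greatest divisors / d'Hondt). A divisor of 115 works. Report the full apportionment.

With modified divisor 115: modified quotas Red 1.774, Blue 3.096, Green 12.496.
Rounding down: Red 1, Blue 3, Green 12 (total 16).

Red 1, Blue 3, Green 12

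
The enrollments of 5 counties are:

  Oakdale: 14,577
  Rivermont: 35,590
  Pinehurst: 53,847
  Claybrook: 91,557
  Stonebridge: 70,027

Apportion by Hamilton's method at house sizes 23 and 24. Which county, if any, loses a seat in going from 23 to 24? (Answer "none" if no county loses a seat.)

At 23 seats: Oakdale 1, Rivermont 3, Pinehurst 5, Claybrook 8, Stonebridge 6.
At 24 seats: Oakdale 1, Rivermont 3, Pinehurst 5, Claybrook 8, Stonebridge 7.
No county's allocation decreased.

none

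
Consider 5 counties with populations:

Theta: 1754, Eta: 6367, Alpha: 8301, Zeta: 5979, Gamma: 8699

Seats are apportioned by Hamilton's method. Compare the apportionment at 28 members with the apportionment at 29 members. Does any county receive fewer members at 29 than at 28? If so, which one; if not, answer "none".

none

At 28 seats: Theta 2, Eta 6, Alpha 7, Zeta 5, Gamma 8.
At 29 seats: Theta 2, Eta 6, Alpha 8, Zeta 5, Gamma 8.
No county's allocation decreased.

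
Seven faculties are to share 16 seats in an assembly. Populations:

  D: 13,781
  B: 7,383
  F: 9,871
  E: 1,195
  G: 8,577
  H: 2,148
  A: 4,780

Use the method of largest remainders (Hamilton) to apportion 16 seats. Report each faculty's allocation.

Standard divisor: 47735 ÷ 16 ≈ 2983.438.
Standard quotas: D 4.6192, B 2.4747, F 3.3086, E 0.4005, G 2.8749, H 0.7200, A 1.6022.
Lower quotas: D 4, B 2, F 3, E 0, G 2, H 0, A 1 (sum 12, leaving 4 seats).
Remainders in descending order: G 0.8749, H 0.7200, D 0.6192, A 0.6022, B 0.4747, E 0.4005, F 0.3086.
The surplus seats go to G, H, D, A.

D: 5, B: 2, F: 3, E: 0, G: 3, H: 1, A: 2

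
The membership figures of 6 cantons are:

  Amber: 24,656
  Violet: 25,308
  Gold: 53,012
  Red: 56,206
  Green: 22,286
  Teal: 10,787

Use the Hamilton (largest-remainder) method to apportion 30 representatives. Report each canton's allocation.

Amber=4, Violet=4, Gold=8, Red=9, Green=3, Teal=2

Total 192255; standard divisor 192255/30 ≈ 6408.5.
Standard quotas: Amber 3.8474, Violet 3.9491, Gold 8.2721, Red 8.7705, Green 3.4776, Teal 1.6832.
Lower quotas: Amber 3, Violet 3, Gold 8, Red 8, Green 3, Teal 1 (sum 26, leaving 4 seats).
Remainders in descending order: Violet 0.9491, Amber 0.8474, Red 0.7705, Teal 0.6832, Green 0.4776, Gold 0.2721.
The surplus seats go to Violet, Amber, Red, Teal.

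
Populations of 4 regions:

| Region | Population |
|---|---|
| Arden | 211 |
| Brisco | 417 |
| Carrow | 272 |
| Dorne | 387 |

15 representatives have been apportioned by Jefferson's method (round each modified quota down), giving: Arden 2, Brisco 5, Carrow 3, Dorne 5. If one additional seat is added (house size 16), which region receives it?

Priority for the next seat is population ÷ (current seats + 1).
Priorities: Arden 70.333, Brisco 69.500, Carrow 68.000, Dorne 64.500.
Highest priority: Arden.

Arden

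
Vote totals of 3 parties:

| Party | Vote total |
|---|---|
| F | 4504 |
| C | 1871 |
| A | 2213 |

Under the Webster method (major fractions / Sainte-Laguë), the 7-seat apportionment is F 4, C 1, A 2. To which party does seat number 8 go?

Priority for the next seat is population ÷ (current seats + 0.5).
Priorities: F 1000.889, C 1247.333, A 885.200.
Highest priority: C.

C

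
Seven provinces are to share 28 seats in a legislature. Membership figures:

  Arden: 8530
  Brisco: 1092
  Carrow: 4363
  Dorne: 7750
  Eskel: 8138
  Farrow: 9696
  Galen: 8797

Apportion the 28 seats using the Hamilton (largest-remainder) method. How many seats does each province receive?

The standard divisor is 48366/28 ≈ 1727.357.
Standard quotas: Arden 4.9382, Brisco 0.6322, Carrow 2.5258, Dorne 4.4866, Eskel 4.7112, Farrow 5.6132, Galen 5.0928.
Lower quotas: Arden 4, Brisco 0, Carrow 2, Dorne 4, Eskel 4, Farrow 5, Galen 5 (sum 24, leaving 4 seats).
Remainders in descending order: Arden 0.9382, Eskel 0.7112, Brisco 0.6322, Farrow 0.6132, Carrow 0.5258, Dorne 0.4866, Galen 0.0928.
Largest remainders: Arden, Eskel, Brisco, Farrow receive the extra seats.

Arden: 5, Brisco: 1, Carrow: 2, Dorne: 4, Eskel: 5, Farrow: 6, Galen: 5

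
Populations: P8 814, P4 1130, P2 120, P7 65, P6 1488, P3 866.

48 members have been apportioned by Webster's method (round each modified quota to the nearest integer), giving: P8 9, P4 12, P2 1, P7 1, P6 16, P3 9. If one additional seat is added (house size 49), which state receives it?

Priority for the next seat is population ÷ (current seats + 0.5).
Priorities: P8 85.684, P4 90.400, P2 80.000, P7 43.333, P6 90.182, P3 91.158.
Highest priority: P3.

P3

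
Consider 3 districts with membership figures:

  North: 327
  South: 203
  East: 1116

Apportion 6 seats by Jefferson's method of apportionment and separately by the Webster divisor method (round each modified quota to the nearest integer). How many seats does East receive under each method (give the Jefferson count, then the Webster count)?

5 and 4

Jefferson: North 1, South 0, East 5.
Webster: North 1, South 1, East 4.
East gets 5 under Jefferson and 4 under Webster.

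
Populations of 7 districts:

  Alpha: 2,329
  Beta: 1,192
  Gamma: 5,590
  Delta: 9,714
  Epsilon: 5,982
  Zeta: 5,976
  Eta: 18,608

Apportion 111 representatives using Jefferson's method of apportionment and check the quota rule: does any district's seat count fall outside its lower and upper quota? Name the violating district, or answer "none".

Eta

Standard quotas: Alpha 5.234, Beta 2.679, Gamma 12.563, Delta 21.831, Epsilon 13.444, Zeta 13.430, Eta 41.819.
Jefferson allocation: Alpha 5, Beta 2, Gamma 13, Delta 22, Epsilon 13, Zeta 13, Eta 43.
Eta has quota 41.819 (lower 41, upper 42) but receives 43 — outside the quota interval.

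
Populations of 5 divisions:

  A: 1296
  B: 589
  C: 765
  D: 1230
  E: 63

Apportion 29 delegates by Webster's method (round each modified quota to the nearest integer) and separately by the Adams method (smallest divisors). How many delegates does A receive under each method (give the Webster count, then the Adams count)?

10 and 9

Webster: A 10, B 4, C 6, D 9, E 0.
Adams: A 9, B 4, C 6, D 9, E 1.
A gets 10 under Webster and 9 under Adams.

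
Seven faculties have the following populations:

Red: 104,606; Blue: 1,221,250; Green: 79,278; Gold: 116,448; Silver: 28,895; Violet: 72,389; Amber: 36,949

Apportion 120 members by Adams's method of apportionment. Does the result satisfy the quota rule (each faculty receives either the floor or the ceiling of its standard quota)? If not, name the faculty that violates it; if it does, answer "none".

Standard quotas: Red 7.563, Blue 88.293, Green 5.732, Gold 8.419, Silver 2.089, Violet 5.234, Amber 2.671.
Adams allocation: Red 8, Blue 85, Green 6, Gold 9, Silver 3, Violet 6, Amber 3.
Blue has quota 88.293 (lower 88, upper 89) but receives 85 — outside the quota interval.

Blue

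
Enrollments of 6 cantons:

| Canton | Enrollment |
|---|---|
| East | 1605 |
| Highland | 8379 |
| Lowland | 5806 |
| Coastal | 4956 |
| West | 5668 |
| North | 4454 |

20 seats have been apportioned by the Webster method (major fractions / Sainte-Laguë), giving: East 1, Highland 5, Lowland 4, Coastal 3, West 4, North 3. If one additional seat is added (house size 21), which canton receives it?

Priority for the next seat is population ÷ (current seats + 0.5).
Priorities: East 1070.000, Highland 1523.455, Lowland 1290.222, Coastal 1416.000, West 1259.556, North 1272.571.
Highest priority: Highland.

Highland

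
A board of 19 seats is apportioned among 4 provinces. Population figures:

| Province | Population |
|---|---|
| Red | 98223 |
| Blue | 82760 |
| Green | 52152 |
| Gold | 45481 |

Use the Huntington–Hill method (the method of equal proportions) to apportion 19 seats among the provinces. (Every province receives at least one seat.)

Red 7, Blue 6, Green 3, Gold 3

With divisor 15082: modified quotas Red 6.513, Blue 5.487, Green 3.458, Gold 3.016.
Geometric-mean thresholds: Red √(6·7)=6.481, Blue √(5·6)=5.477, Green √(3·4)=3.464, Gold √(3·4)=3.464.
Each quota rounded against its threshold gives Red 7, Blue 6, Green 3, Gold 3 (total 19).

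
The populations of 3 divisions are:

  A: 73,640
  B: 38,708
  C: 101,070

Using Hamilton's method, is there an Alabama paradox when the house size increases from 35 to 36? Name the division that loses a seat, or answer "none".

At 35 seats: A 12, B 6, C 17.
At 36 seats: A 12, B 7, C 17.
No division's allocation decreased.

none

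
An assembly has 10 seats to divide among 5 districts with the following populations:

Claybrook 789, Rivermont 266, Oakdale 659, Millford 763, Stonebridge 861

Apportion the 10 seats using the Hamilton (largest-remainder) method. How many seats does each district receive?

The standard divisor is 3338/10 ≈ 333.8.
Standard quotas: Claybrook 2.364, Rivermont 0.797, Oakdale 1.974, Millford 2.286, Stonebridge 2.579.
Lower quotas: Claybrook 2, Rivermont 0, Oakdale 1, Millford 2, Stonebridge 2 (sum 7, leaving 3 seats).
Remainders in descending order: Oakdale 0.974, Rivermont 0.797, Stonebridge 0.579, Claybrook 0.364, Millford 0.286.
Largest remainders: Oakdale, Rivermont, Stonebridge receive the extra seats.

Claybrook 2; Rivermont 1; Oakdale 2; Millford 2; Stonebridge 3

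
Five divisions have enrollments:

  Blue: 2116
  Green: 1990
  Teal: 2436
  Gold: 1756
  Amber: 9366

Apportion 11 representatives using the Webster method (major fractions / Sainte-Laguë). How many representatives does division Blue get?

1

Standard divisor 17664/11 ≈ 1605.818; standard quotas: Blue 1.318, Green 1.239, Teal 1.517, Gold 1.094, Amber 5.833.
Rounding to the nearest integer gives Blue 1, Green 1, Teal 2, Gold 1, Amber 6 — total 11, matching the house size, so no adjustment is needed.
Blue receives 1.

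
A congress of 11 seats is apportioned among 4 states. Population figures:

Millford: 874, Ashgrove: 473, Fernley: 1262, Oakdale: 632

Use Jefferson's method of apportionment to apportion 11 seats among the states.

Millford: 3, Ashgrove: 1, Fernley: 5, Oakdale: 2

Standard divisor 3241/11 ≈ 294.636; standard quotas: Millford 2.966, Ashgrove 1.605, Fernley 4.283, Oakdale 2.145.
Rounding down gives 2, 1, 4, 2 = 9 seats, so the divisor must be adjusted.
With modified divisor 240: modified quotas Millford 3.642, Ashgrove 1.971, Fernley 5.258, Oakdale 2.633.
Rounding down: Millford 3, Ashgrove 1, Fernley 5, Oakdale 2 (total 11).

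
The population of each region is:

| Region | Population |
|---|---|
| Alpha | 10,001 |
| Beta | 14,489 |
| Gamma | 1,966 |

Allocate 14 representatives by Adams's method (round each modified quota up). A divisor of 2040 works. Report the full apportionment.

With modified divisor 2040: modified quotas Alpha 4.902, Beta 7.102, Gamma 0.964.
Rounding up: Alpha 5, Beta 8, Gamma 1 (total 14).

Alpha=5; Beta=8; Gamma=1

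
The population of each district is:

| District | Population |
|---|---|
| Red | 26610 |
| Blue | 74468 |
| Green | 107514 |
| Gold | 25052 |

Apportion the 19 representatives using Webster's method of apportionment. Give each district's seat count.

Red=2, Blue=6, Green=9, Gold=2

Standard divisor 233644/19 ≈ 12297.053; standard quotas: Red 2.164, Blue 6.056, Green 8.743, Gold 2.037.
Rounding to the nearest integer gives Red 2, Blue 6, Green 9, Gold 2 — total 19, matching the house size, so no adjustment is needed.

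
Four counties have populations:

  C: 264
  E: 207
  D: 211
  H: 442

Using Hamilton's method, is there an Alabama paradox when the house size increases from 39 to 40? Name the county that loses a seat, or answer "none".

At 39 seats: C 9, E 7, D 7, H 16.
At 40 seats: C 9, E 7, D 8, H 16.
No county's allocation decreased.

none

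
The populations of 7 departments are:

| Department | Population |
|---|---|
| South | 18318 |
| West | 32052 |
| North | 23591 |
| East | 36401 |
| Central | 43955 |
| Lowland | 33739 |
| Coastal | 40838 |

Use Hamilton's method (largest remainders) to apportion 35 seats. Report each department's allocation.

Standard divisor: 228894 ÷ 35 ≈ 6539.829.
Standard quotas: South 2.8010, West 4.9010, North 3.6073, East 5.5660, Central 6.7211, Lowland 5.1590, Coastal 6.2445.
Lower quotas: South 2, West 4, North 3, East 5, Central 6, Lowland 5, Coastal 6 (sum 31, leaving 4 seats).
Remainders in descending order: West 0.9010, South 0.8010, Central 0.7211, North 0.6073, East 0.5660, Coastal 0.2445, Lowland 0.1590.
The surplus seats go to West, South, Central, North.

South=3, West=5, North=4, East=5, Central=7, Lowland=5, Coastal=6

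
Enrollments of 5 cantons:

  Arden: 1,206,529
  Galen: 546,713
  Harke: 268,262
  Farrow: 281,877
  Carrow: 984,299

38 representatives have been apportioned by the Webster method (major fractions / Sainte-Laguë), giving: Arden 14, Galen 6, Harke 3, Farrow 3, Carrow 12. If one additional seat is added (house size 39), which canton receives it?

Galen

Priority for the next seat is population ÷ (current seats + 0.5).
Priorities: Arden 83208.897, Galen 84109.692, Harke 76646.286, Farrow 80536.286, Carrow 78743.920.
Highest priority: Galen.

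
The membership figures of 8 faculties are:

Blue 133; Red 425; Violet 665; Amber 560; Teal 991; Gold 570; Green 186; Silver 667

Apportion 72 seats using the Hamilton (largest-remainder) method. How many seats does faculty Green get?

3

The standard divisor is 4197/72 ≈ 58.292.
Standard quotas: Blue 2.282, Red 7.291, Violet 11.408, Amber 9.607, Teal 17.001, Gold 9.778, Green 3.191, Silver 11.442.
Lower quotas: Blue 2, Red 7, Violet 11, Amber 9, Teal 17, Gold 9, Green 3, Silver 11 (sum 69, leaving 3 seats).
Remainders in descending order: Gold 0.778, Amber 0.607, Silver 0.442, Violet 0.408, Red 0.291, Blue 0.282, Green 0.191, Teal 0.001.
Largest remainders: Gold, Amber, Silver receive the extra seats.
Green receives 3.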